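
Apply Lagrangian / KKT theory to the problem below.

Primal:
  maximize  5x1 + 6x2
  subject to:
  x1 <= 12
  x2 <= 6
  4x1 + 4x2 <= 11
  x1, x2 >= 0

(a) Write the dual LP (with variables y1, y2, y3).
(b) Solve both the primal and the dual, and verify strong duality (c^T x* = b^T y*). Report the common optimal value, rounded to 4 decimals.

The standard primal-dual pair for 'max c^T x s.t. A x <= b, x >= 0' is:
  Dual:  min b^T y  s.t.  A^T y >= c,  y >= 0.

So the dual LP is:
  minimize  12y1 + 6y2 + 11y3
  subject to:
    y1 + 4y3 >= 5
    y2 + 4y3 >= 6
    y1, y2, y3 >= 0

Solving the primal: x* = (0, 2.75).
  primal value c^T x* = 16.5.
Solving the dual: y* = (0, 0, 1.5).
  dual value b^T y* = 16.5.
Strong duality: c^T x* = b^T y*. Confirmed.

16.5


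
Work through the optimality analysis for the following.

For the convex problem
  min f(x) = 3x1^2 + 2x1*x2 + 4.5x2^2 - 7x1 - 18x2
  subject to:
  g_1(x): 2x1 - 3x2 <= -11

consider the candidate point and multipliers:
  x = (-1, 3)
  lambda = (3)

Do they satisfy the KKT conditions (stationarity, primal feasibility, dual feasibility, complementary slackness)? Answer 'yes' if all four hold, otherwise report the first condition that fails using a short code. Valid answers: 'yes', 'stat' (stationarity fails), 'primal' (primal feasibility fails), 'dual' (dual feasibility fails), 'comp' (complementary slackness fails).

Gradient of f: grad f(x) = Q x + c = (-7, 7)
Constraint values g_i(x) = a_i^T x - b_i:
  g_1((-1, 3)) = 0
Stationarity residual: grad f(x) + sum_i lambda_i a_i = (-1, -2)
  -> stationarity FAILS
Primal feasibility (all g_i <= 0): OK
Dual feasibility (all lambda_i >= 0): OK
Complementary slackness (lambda_i * g_i(x) = 0 for all i): OK

Verdict: the first failing condition is stationarity -> stat.

stat


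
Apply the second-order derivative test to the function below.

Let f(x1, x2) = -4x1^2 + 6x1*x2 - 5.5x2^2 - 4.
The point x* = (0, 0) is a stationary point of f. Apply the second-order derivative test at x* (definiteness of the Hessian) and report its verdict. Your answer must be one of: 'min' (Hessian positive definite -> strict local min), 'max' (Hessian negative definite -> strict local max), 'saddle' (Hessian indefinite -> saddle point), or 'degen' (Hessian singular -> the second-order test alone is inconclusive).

Compute the Hessian H = grad^2 f:
  H = [[-8, 6], [6, -11]]
Verify stationarity: grad f(x*) = H x* + g = (0, 0).
Eigenvalues of H: -15.6847, -3.3153.
Both eigenvalues < 0, so H is negative definite -> x* is a strict local max.

max


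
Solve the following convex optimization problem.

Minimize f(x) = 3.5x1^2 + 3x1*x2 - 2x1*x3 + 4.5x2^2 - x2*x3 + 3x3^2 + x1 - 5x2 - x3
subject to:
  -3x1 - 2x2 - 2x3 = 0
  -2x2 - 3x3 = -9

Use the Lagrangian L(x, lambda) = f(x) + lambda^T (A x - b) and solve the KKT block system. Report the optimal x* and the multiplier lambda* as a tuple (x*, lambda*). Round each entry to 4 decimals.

Form the Lagrangian:
  L(x, lambda) = (1/2) x^T Q x + c^T x + lambda^T (A x - b)
Stationarity (grad_x L = 0): Q x + c + A^T lambda = 0.
Primal feasibility: A x = b.

This gives the KKT block system:
  [ Q   A^T ] [ x     ]   [-c ]
  [ A    0  ] [ lambda ] = [ b ]

Solving the linear system:
  x*      = (-2.4627, 2.0822, 1.6119)
  lambda* = (-4.4054, 6.7751)
  f(x*)   = 23.2454

x* = (-2.4627, 2.0822, 1.6119), lambda* = (-4.4054, 6.7751)


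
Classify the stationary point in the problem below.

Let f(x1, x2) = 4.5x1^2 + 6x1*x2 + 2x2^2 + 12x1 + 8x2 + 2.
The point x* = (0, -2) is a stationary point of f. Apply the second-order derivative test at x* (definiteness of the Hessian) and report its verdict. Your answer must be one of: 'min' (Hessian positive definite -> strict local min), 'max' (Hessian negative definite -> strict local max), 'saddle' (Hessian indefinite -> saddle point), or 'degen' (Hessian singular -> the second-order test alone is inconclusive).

Compute the Hessian H = grad^2 f:
  H = [[9, 6], [6, 4]]
Verify stationarity: grad f(x*) = H x* + g = (0, 0).
Eigenvalues of H: 0, 13.
H has a zero eigenvalue (singular; positive semidefinite but not definite), so H is neither positive definite, negative definite, nor indefinite. The second-order test alone is inconclusive -> degen.
(Indeed, f is constant along the null direction of H through x*, so x* is not a strict local extremum.)

degen


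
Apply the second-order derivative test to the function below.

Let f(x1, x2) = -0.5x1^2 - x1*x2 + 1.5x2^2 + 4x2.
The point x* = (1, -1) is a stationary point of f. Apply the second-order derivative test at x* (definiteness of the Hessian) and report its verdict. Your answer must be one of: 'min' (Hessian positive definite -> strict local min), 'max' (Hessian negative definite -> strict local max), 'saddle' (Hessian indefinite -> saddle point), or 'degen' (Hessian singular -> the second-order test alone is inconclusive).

Compute the Hessian H = grad^2 f:
  H = [[-1, -1], [-1, 3]]
Verify stationarity: grad f(x*) = H x* + g = (0, 0).
Eigenvalues of H: -1.2361, 3.2361.
Eigenvalues have mixed signs, so H is indefinite -> x* is a saddle point.

saddle


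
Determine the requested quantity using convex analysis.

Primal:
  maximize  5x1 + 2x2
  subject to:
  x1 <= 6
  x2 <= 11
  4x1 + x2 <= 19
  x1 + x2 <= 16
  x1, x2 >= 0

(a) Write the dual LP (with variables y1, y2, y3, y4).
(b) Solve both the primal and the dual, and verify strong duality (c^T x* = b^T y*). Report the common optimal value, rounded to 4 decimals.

The standard primal-dual pair for 'max c^T x s.t. A x <= b, x >= 0' is:
  Dual:  min b^T y  s.t.  A^T y >= c,  y >= 0.

So the dual LP is:
  minimize  6y1 + 11y2 + 19y3 + 16y4
  subject to:
    y1 + 4y3 + y4 >= 5
    y2 + y3 + y4 >= 2
    y1, y2, y3, y4 >= 0

Solving the primal: x* = (2, 11).
  primal value c^T x* = 32.
Solving the dual: y* = (0, 0.75, 1.25, 0).
  dual value b^T y* = 32.
Strong duality: c^T x* = b^T y*. Confirmed.

32


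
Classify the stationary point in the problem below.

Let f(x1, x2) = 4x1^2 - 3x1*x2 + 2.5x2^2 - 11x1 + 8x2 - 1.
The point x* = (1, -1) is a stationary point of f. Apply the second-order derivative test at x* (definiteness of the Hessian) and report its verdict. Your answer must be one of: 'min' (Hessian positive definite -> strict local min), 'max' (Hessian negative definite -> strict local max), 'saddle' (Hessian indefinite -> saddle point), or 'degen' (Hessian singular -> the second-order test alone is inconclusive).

Compute the Hessian H = grad^2 f:
  H = [[8, -3], [-3, 5]]
Verify stationarity: grad f(x*) = H x* + g = (0, 0).
Eigenvalues of H: 3.1459, 9.8541.
Both eigenvalues > 0, so H is positive definite -> x* is a strict local min.

min


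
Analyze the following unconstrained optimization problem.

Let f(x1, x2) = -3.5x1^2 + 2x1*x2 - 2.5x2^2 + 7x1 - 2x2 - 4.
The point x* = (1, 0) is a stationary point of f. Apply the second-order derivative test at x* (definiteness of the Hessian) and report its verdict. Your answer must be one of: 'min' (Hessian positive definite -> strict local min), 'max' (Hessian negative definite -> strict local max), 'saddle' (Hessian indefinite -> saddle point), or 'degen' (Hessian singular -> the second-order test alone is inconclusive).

Compute the Hessian H = grad^2 f:
  H = [[-7, 2], [2, -5]]
Verify stationarity: grad f(x*) = H x* + g = (0, 0).
Eigenvalues of H: -8.2361, -3.7639.
Both eigenvalues < 0, so H is negative definite -> x* is a strict local max.

max


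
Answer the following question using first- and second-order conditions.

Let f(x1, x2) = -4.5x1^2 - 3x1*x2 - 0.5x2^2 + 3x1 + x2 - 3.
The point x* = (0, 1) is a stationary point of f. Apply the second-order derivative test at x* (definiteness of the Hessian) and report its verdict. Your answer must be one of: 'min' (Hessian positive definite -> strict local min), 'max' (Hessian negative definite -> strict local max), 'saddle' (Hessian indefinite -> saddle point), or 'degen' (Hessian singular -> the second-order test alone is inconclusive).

Compute the Hessian H = grad^2 f:
  H = [[-9, -3], [-3, -1]]
Verify stationarity: grad f(x*) = H x* + g = (0, 0).
Eigenvalues of H: -10, 0.
H has a zero eigenvalue (singular; negative semidefinite but not definite), so H is neither positive definite, negative definite, nor indefinite. The second-order test alone is inconclusive -> degen.
(Indeed, f is constant along the null direction of H through x*, so x* is not a strict local extremum.)

degen


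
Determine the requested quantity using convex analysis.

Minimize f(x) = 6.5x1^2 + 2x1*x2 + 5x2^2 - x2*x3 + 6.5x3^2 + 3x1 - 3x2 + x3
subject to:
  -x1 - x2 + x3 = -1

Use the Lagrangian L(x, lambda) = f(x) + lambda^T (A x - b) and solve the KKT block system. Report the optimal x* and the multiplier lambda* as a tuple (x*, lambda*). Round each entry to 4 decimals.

Form the Lagrangian:
  L(x, lambda) = (1/2) x^T Q x + c^T x + lambda^T (A x - b)
Stationarity (grad_x L = 0): Q x + c + A^T lambda = 0.
Primal feasibility: A x = b.

This gives the KKT block system:
  [ Q   A^T ] [ x     ]   [-c ]
  [ A    0  ] [ lambda ] = [ b ]

Solving the linear system:
  x*      = (-0.02, 0.68, -0.34)
  lambda* = (4.1)
  f(x*)   = 0.83

x* = (-0.02, 0.68, -0.34), lambda* = (4.1)


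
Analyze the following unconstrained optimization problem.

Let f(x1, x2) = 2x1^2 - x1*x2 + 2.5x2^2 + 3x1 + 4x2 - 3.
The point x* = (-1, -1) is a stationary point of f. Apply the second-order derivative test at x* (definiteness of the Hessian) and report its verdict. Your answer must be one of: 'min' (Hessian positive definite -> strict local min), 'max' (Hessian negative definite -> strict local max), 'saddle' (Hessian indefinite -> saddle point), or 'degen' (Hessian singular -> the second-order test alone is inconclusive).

Compute the Hessian H = grad^2 f:
  H = [[4, -1], [-1, 5]]
Verify stationarity: grad f(x*) = H x* + g = (0, 0).
Eigenvalues of H: 3.382, 5.618.
Both eigenvalues > 0, so H is positive definite -> x* is a strict local min.

min


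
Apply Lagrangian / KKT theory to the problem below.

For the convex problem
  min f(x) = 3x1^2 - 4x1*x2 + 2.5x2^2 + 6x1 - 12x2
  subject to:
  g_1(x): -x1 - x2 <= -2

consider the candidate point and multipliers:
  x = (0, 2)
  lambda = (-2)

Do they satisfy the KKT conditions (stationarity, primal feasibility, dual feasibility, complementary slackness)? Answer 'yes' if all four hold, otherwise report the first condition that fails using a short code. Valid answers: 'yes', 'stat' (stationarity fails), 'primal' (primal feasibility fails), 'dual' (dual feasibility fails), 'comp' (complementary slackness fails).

Gradient of f: grad f(x) = Q x + c = (-2, -2)
Constraint values g_i(x) = a_i^T x - b_i:
  g_1((0, 2)) = 0
Stationarity residual: grad f(x) + sum_i lambda_i a_i = (0, 0)
  -> stationarity OK
Primal feasibility (all g_i <= 0): OK
Dual feasibility (all lambda_i >= 0): FAILS
Complementary slackness (lambda_i * g_i(x) = 0 for all i): OK

Verdict: the first failing condition is dual_feasibility -> dual.

dual


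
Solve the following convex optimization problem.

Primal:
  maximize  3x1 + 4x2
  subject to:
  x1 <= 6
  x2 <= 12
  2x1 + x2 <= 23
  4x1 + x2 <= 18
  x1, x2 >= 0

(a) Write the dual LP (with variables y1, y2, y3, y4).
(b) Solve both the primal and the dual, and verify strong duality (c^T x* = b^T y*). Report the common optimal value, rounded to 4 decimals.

The standard primal-dual pair for 'max c^T x s.t. A x <= b, x >= 0' is:
  Dual:  min b^T y  s.t.  A^T y >= c,  y >= 0.

So the dual LP is:
  minimize  6y1 + 12y2 + 23y3 + 18y4
  subject to:
    y1 + 2y3 + 4y4 >= 3
    y2 + y3 + y4 >= 4
    y1, y2, y3, y4 >= 0

Solving the primal: x* = (1.5, 12).
  primal value c^T x* = 52.5.
Solving the dual: y* = (0, 3.25, 0, 0.75).
  dual value b^T y* = 52.5.
Strong duality: c^T x* = b^T y*. Confirmed.

52.5


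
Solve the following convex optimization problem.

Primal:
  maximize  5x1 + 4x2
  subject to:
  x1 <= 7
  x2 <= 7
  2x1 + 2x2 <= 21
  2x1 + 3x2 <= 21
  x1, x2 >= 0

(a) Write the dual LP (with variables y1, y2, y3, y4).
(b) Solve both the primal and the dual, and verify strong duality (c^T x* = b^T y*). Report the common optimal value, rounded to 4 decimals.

The standard primal-dual pair for 'max c^T x s.t. A x <= b, x >= 0' is:
  Dual:  min b^T y  s.t.  A^T y >= c,  y >= 0.

So the dual LP is:
  minimize  7y1 + 7y2 + 21y3 + 21y4
  subject to:
    y1 + 2y3 + 2y4 >= 5
    y2 + 2y3 + 3y4 >= 4
    y1, y2, y3, y4 >= 0

Solving the primal: x* = (7, 2.3333).
  primal value c^T x* = 44.3333.
Solving the dual: y* = (2.3333, 0, 0, 1.3333).
  dual value b^T y* = 44.3333.
Strong duality: c^T x* = b^T y*. Confirmed.

44.3333


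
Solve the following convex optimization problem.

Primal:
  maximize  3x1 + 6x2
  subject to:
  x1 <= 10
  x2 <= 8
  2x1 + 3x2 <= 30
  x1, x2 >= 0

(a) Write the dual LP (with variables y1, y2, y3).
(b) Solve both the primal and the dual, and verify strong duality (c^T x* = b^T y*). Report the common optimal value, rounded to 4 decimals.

The standard primal-dual pair for 'max c^T x s.t. A x <= b, x >= 0' is:
  Dual:  min b^T y  s.t.  A^T y >= c,  y >= 0.

So the dual LP is:
  minimize  10y1 + 8y2 + 30y3
  subject to:
    y1 + 2y3 >= 3
    y2 + 3y3 >= 6
    y1, y2, y3 >= 0

Solving the primal: x* = (3, 8).
  primal value c^T x* = 57.
Solving the dual: y* = (0, 1.5, 1.5).
  dual value b^T y* = 57.
Strong duality: c^T x* = b^T y*. Confirmed.

57


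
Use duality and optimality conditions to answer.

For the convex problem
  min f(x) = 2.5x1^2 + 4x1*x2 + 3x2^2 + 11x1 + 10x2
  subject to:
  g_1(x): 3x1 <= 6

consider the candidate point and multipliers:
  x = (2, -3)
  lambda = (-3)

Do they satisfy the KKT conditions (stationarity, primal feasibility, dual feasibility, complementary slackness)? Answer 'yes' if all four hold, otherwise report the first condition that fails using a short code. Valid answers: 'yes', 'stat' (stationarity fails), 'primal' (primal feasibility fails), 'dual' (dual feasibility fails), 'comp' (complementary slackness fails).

Gradient of f: grad f(x) = Q x + c = (9, 0)
Constraint values g_i(x) = a_i^T x - b_i:
  g_1((2, -3)) = 0
Stationarity residual: grad f(x) + sum_i lambda_i a_i = (0, 0)
  -> stationarity OK
Primal feasibility (all g_i <= 0): OK
Dual feasibility (all lambda_i >= 0): FAILS
Complementary slackness (lambda_i * g_i(x) = 0 for all i): OK

Verdict: the first failing condition is dual_feasibility -> dual.

dual


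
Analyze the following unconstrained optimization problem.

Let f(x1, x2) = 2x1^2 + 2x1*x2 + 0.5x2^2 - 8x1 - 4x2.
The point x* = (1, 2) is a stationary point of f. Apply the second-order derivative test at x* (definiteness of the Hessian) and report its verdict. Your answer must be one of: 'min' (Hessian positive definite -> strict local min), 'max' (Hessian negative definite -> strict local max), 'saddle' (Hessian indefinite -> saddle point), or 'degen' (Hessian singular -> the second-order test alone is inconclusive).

Compute the Hessian H = grad^2 f:
  H = [[4, 2], [2, 1]]
Verify stationarity: grad f(x*) = H x* + g = (0, 0).
Eigenvalues of H: 0, 5.
H has a zero eigenvalue (singular; positive semidefinite but not definite), so H is neither positive definite, negative definite, nor indefinite. The second-order test alone is inconclusive -> degen.
(Indeed, f is constant along the null direction of H through x*, so x* is not a strict local extremum.)

degen


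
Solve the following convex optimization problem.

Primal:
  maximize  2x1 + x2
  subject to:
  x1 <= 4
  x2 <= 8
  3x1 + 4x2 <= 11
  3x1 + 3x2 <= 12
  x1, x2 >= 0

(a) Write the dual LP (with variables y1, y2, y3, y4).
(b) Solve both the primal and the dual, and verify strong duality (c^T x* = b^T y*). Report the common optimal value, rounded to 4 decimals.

The standard primal-dual pair for 'max c^T x s.t. A x <= b, x >= 0' is:
  Dual:  min b^T y  s.t.  A^T y >= c,  y >= 0.

So the dual LP is:
  minimize  4y1 + 8y2 + 11y3 + 12y4
  subject to:
    y1 + 3y3 + 3y4 >= 2
    y2 + 4y3 + 3y4 >= 1
    y1, y2, y3, y4 >= 0

Solving the primal: x* = (3.6667, 0).
  primal value c^T x* = 7.3333.
Solving the dual: y* = (0, 0, 0.6667, 0).
  dual value b^T y* = 7.3333.
Strong duality: c^T x* = b^T y*. Confirmed.

7.3333


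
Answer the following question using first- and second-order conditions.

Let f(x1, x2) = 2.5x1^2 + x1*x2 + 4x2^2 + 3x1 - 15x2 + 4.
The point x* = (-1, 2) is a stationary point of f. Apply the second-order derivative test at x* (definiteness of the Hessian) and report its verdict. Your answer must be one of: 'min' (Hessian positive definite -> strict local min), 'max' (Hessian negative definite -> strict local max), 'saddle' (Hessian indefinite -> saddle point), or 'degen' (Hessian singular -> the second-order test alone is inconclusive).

Compute the Hessian H = grad^2 f:
  H = [[5, 1], [1, 8]]
Verify stationarity: grad f(x*) = H x* + g = (0, 0).
Eigenvalues of H: 4.6972, 8.3028.
Both eigenvalues > 0, so H is positive definite -> x* is a strict local min.

min


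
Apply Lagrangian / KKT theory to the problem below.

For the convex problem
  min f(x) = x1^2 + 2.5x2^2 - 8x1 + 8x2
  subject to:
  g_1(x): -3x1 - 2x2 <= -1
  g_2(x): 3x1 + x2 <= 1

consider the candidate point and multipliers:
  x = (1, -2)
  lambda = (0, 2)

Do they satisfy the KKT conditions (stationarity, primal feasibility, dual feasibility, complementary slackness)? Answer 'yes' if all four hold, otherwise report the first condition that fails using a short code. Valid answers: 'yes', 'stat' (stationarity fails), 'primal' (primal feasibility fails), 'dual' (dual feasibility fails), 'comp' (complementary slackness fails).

Gradient of f: grad f(x) = Q x + c = (-6, -2)
Constraint values g_i(x) = a_i^T x - b_i:
  g_1((1, -2)) = 2
  g_2((1, -2)) = 0
Stationarity residual: grad f(x) + sum_i lambda_i a_i = (0, 0)
  -> stationarity OK
Primal feasibility (all g_i <= 0): FAILS
Dual feasibility (all lambda_i >= 0): OK
Complementary slackness (lambda_i * g_i(x) = 0 for all i): OK

Verdict: the first failing condition is primal_feasibility -> primal.

primal


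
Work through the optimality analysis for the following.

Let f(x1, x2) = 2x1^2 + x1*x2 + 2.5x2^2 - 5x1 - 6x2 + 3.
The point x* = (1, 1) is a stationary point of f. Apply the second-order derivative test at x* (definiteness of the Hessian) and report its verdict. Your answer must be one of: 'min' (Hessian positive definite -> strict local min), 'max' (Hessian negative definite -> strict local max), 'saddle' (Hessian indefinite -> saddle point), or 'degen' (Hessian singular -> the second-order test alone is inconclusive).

Compute the Hessian H = grad^2 f:
  H = [[4, 1], [1, 5]]
Verify stationarity: grad f(x*) = H x* + g = (0, 0).
Eigenvalues of H: 3.382, 5.618.
Both eigenvalues > 0, so H is positive definite -> x* is a strict local min.

min


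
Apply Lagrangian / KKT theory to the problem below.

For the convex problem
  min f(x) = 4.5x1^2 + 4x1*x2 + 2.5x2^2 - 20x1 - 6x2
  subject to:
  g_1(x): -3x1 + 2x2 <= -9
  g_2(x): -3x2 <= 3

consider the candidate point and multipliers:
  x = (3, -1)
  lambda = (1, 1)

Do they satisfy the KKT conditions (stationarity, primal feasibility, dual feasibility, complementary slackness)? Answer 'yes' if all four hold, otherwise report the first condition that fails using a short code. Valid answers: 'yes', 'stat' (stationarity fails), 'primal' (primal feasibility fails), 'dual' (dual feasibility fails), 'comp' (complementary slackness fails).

Gradient of f: grad f(x) = Q x + c = (3, 1)
Constraint values g_i(x) = a_i^T x - b_i:
  g_1((3, -1)) = -2
  g_2((3, -1)) = 0
Stationarity residual: grad f(x) + sum_i lambda_i a_i = (0, 0)
  -> stationarity OK
Primal feasibility (all g_i <= 0): OK
Dual feasibility (all lambda_i >= 0): OK
Complementary slackness (lambda_i * g_i(x) = 0 for all i): FAILS

Verdict: the first failing condition is complementary_slackness -> comp.

comp


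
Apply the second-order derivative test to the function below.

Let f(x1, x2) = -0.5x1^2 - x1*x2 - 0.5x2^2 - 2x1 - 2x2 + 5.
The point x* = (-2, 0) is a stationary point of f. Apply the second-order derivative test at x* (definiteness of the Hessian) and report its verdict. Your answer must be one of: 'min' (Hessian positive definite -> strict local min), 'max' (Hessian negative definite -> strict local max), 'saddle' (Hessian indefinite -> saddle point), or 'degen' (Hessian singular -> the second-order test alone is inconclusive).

Compute the Hessian H = grad^2 f:
  H = [[-1, -1], [-1, -1]]
Verify stationarity: grad f(x*) = H x* + g = (0, 0).
Eigenvalues of H: -2, 0.
H has a zero eigenvalue (singular; negative semidefinite but not definite), so H is neither positive definite, negative definite, nor indefinite. The second-order test alone is inconclusive -> degen.
(Indeed, f is constant along the null direction of H through x*, so x* is not a strict local extremum.)

degen


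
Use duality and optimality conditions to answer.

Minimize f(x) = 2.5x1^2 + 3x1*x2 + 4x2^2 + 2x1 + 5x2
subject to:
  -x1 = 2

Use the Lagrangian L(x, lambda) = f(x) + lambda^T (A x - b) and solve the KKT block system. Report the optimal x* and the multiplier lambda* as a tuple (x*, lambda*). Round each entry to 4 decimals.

Form the Lagrangian:
  L(x, lambda) = (1/2) x^T Q x + c^T x + lambda^T (A x - b)
Stationarity (grad_x L = 0): Q x + c + A^T lambda = 0.
Primal feasibility: A x = b.

This gives the KKT block system:
  [ Q   A^T ] [ x     ]   [-c ]
  [ A    0  ] [ lambda ] = [ b ]

Solving the linear system:
  x*      = (-2, 0.125)
  lambda* = (-7.625)
  f(x*)   = 5.9375

x* = (-2, 0.125), lambda* = (-7.625)


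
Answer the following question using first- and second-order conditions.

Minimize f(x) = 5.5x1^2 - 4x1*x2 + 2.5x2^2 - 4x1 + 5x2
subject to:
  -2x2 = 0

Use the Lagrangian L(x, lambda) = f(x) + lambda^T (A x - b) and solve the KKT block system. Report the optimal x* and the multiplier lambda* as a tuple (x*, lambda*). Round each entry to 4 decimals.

Form the Lagrangian:
  L(x, lambda) = (1/2) x^T Q x + c^T x + lambda^T (A x - b)
Stationarity (grad_x L = 0): Q x + c + A^T lambda = 0.
Primal feasibility: A x = b.

This gives the KKT block system:
  [ Q   A^T ] [ x     ]   [-c ]
  [ A    0  ] [ lambda ] = [ b ]

Solving the linear system:
  x*      = (0.3636, 0)
  lambda* = (1.7727)
  f(x*)   = -0.7273

x* = (0.3636, 0), lambda* = (1.7727)


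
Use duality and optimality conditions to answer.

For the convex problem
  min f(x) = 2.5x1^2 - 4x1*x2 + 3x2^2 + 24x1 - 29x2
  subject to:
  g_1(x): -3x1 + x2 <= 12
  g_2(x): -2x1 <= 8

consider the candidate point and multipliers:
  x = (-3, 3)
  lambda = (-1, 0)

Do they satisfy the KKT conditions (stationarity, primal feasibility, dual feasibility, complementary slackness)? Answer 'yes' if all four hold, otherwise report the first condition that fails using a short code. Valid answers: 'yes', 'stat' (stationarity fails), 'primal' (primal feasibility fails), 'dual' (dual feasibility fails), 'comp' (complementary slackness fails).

Gradient of f: grad f(x) = Q x + c = (-3, 1)
Constraint values g_i(x) = a_i^T x - b_i:
  g_1((-3, 3)) = 0
  g_2((-3, 3)) = -2
Stationarity residual: grad f(x) + sum_i lambda_i a_i = (0, 0)
  -> stationarity OK
Primal feasibility (all g_i <= 0): OK
Dual feasibility (all lambda_i >= 0): FAILS
Complementary slackness (lambda_i * g_i(x) = 0 for all i): OK

Verdict: the first failing condition is dual_feasibility -> dual.

dual


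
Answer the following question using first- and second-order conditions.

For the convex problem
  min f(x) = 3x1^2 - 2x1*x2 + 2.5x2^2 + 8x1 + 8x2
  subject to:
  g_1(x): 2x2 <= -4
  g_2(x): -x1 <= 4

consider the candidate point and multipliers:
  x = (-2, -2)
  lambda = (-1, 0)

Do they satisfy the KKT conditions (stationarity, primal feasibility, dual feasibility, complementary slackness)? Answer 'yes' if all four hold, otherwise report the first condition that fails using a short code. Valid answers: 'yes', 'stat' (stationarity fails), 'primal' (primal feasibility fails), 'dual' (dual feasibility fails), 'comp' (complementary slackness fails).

Gradient of f: grad f(x) = Q x + c = (0, 2)
Constraint values g_i(x) = a_i^T x - b_i:
  g_1((-2, -2)) = 0
  g_2((-2, -2)) = -2
Stationarity residual: grad f(x) + sum_i lambda_i a_i = (0, 0)
  -> stationarity OK
Primal feasibility (all g_i <= 0): OK
Dual feasibility (all lambda_i >= 0): FAILS
Complementary slackness (lambda_i * g_i(x) = 0 for all i): OK

Verdict: the first failing condition is dual_feasibility -> dual.

dual


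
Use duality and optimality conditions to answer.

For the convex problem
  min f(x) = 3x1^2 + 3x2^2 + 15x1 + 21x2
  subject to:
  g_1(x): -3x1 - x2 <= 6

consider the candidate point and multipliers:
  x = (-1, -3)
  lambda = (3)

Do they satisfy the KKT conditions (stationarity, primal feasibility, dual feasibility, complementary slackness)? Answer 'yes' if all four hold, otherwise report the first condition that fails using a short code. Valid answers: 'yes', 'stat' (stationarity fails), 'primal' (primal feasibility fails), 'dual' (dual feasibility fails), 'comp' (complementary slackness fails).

Gradient of f: grad f(x) = Q x + c = (9, 3)
Constraint values g_i(x) = a_i^T x - b_i:
  g_1((-1, -3)) = 0
Stationarity residual: grad f(x) + sum_i lambda_i a_i = (0, 0)
  -> stationarity OK
Primal feasibility (all g_i <= 0): OK
Dual feasibility (all lambda_i >= 0): OK
Complementary slackness (lambda_i * g_i(x) = 0 for all i): OK

Verdict: yes, KKT holds.

yes


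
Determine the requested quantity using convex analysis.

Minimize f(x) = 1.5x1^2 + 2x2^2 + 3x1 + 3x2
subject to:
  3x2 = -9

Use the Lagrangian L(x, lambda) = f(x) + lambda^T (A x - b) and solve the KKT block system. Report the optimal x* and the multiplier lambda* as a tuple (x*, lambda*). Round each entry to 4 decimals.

Form the Lagrangian:
  L(x, lambda) = (1/2) x^T Q x + c^T x + lambda^T (A x - b)
Stationarity (grad_x L = 0): Q x + c + A^T lambda = 0.
Primal feasibility: A x = b.

This gives the KKT block system:
  [ Q   A^T ] [ x     ]   [-c ]
  [ A    0  ] [ lambda ] = [ b ]

Solving the linear system:
  x*      = (-1, -3)
  lambda* = (3)
  f(x*)   = 7.5

x* = (-1, -3), lambda* = (3)


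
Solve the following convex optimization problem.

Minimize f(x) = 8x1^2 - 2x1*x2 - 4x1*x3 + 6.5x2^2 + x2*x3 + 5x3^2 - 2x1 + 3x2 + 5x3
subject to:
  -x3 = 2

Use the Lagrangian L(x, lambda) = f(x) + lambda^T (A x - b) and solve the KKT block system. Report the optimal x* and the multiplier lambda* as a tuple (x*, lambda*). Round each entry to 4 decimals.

Form the Lagrangian:
  L(x, lambda) = (1/2) x^T Q x + c^T x + lambda^T (A x - b)
Stationarity (grad_x L = 0): Q x + c + A^T lambda = 0.
Primal feasibility: A x = b.

This gives the KKT block system:
  [ Q   A^T ] [ x     ]   [-c ]
  [ A    0  ] [ lambda ] = [ b ]

Solving the linear system:
  x*      = (-0.3922, -0.1373, -2)
  lambda* = (-13.5686)
  f(x*)   = 8.7549

x* = (-0.3922, -0.1373, -2), lambda* = (-13.5686)


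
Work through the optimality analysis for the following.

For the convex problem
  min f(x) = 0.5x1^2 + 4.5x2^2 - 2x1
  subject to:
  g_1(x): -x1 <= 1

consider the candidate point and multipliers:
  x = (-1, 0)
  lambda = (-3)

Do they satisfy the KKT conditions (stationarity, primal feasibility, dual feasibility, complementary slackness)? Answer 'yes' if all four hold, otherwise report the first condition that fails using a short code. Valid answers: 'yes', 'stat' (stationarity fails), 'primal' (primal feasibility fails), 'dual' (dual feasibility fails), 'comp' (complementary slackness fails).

Gradient of f: grad f(x) = Q x + c = (-3, 0)
Constraint values g_i(x) = a_i^T x - b_i:
  g_1((-1, 0)) = 0
Stationarity residual: grad f(x) + sum_i lambda_i a_i = (0, 0)
  -> stationarity OK
Primal feasibility (all g_i <= 0): OK
Dual feasibility (all lambda_i >= 0): FAILS
Complementary slackness (lambda_i * g_i(x) = 0 for all i): OK

Verdict: the first failing condition is dual_feasibility -> dual.

dual


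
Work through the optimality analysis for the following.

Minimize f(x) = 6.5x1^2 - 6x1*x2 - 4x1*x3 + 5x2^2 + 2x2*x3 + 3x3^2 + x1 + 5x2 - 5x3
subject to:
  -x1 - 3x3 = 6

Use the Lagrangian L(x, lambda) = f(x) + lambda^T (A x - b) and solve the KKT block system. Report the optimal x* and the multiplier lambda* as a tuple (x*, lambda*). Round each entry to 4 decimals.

Form the Lagrangian:
  L(x, lambda) = (1/2) x^T Q x + c^T x + lambda^T (A x - b)
Stationarity (grad_x L = 0): Q x + c + A^T lambda = 0.
Primal feasibility: A x = b.

This gives the KKT block system:
  [ Q   A^T ] [ x     ]   [-c ]
  [ A    0  ] [ lambda ] = [ b ]

Solving the linear system:
  x*      = (-1.2897, -0.9598, -1.5701)
  lambda* = (-3.7271)
  f(x*)   = 12.0621

x* = (-1.2897, -0.9598, -1.5701), lambda* = (-3.7271)


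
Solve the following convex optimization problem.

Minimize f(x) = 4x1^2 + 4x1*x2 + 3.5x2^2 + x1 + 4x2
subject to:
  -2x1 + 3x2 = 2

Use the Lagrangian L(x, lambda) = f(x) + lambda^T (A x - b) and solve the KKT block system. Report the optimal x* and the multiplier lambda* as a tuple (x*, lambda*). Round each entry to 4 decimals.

Form the Lagrangian:
  L(x, lambda) = (1/2) x^T Q x + c^T x + lambda^T (A x - b)
Stationarity (grad_x L = 0): Q x + c + A^T lambda = 0.
Primal feasibility: A x = b.

This gives the KKT block system:
  [ Q   A^T ] [ x     ]   [-c ]
  [ A    0  ] [ lambda ] = [ b ]

Solving the linear system:
  x*      = (-0.5743, 0.2838)
  lambda* = (-1.2297)
  f(x*)   = 1.5101

x* = (-0.5743, 0.2838), lambda* = (-1.2297)


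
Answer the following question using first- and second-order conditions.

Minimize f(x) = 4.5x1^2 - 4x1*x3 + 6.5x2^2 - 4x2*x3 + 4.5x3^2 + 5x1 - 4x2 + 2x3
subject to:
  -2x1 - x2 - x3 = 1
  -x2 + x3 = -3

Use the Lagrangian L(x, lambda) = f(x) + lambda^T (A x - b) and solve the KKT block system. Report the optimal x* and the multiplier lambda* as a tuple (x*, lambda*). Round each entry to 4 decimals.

Form the Lagrangian:
  L(x, lambda) = (1/2) x^T Q x + c^T x + lambda^T (A x - b)
Stationarity (grad_x L = 0): Q x + c + A^T lambda = 0.
Primal feasibility: A x = b.

This gives the KKT block system:
  [ Q   A^T ] [ x     ]   [-c ]
  [ A    0  ] [ lambda ] = [ b ]

Solving the linear system:
  x*      = (-0.5161, 1.5161, -1.4839)
  lambda* = (3.1452, 18.5)
  f(x*)   = 20.371

x* = (-0.5161, 1.5161, -1.4839), lambda* = (3.1452, 18.5)


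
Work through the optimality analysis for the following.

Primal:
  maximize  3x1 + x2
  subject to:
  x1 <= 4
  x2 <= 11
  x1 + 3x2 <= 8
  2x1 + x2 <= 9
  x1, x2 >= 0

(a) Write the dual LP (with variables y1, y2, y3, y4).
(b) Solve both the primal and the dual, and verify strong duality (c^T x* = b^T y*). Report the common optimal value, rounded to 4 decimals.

The standard primal-dual pair for 'max c^T x s.t. A x <= b, x >= 0' is:
  Dual:  min b^T y  s.t.  A^T y >= c,  y >= 0.

So the dual LP is:
  minimize  4y1 + 11y2 + 8y3 + 9y4
  subject to:
    y1 + y3 + 2y4 >= 3
    y2 + 3y3 + y4 >= 1
    y1, y2, y3, y4 >= 0

Solving the primal: x* = (4, 1).
  primal value c^T x* = 13.
Solving the dual: y* = (1, 0, 0, 1).
  dual value b^T y* = 13.
Strong duality: c^T x* = b^T y*. Confirmed.

13


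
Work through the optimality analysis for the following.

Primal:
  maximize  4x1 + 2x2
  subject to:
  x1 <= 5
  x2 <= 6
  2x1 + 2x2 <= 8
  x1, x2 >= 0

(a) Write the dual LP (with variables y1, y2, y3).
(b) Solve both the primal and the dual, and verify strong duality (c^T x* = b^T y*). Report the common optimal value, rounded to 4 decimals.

The standard primal-dual pair for 'max c^T x s.t. A x <= b, x >= 0' is:
  Dual:  min b^T y  s.t.  A^T y >= c,  y >= 0.

So the dual LP is:
  minimize  5y1 + 6y2 + 8y3
  subject to:
    y1 + 2y3 >= 4
    y2 + 2y3 >= 2
    y1, y2, y3 >= 0

Solving the primal: x* = (4, 0).
  primal value c^T x* = 16.
Solving the dual: y* = (0, 0, 2).
  dual value b^T y* = 16.
Strong duality: c^T x* = b^T y*. Confirmed.

16


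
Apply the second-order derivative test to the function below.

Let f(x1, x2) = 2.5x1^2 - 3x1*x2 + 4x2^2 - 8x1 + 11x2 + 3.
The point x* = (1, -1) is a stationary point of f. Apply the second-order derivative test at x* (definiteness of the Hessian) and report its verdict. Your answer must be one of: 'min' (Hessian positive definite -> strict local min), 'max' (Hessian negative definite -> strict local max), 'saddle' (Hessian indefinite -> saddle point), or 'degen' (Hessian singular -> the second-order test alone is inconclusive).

Compute the Hessian H = grad^2 f:
  H = [[5, -3], [-3, 8]]
Verify stationarity: grad f(x*) = H x* + g = (0, 0).
Eigenvalues of H: 3.1459, 9.8541.
Both eigenvalues > 0, so H is positive definite -> x* is a strict local min.

min


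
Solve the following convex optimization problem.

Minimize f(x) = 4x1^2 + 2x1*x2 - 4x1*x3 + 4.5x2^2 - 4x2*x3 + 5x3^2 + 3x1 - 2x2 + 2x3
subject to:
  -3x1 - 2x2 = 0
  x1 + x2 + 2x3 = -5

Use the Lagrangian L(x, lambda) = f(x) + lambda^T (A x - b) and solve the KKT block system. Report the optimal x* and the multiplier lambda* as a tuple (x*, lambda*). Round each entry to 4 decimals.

Form the Lagrangian:
  L(x, lambda) = (1/2) x^T Q x + c^T x + lambda^T (A x - b)
Stationarity (grad_x L = 0): Q x + c + A^T lambda = 0.
Primal feasibility: A x = b.

This gives the KKT block system:
  [ Q   A^T ] [ x     ]   [-c ]
  [ A    0  ] [ lambda ] = [ b ]

Solving the linear system:
  x*      = (0.199, -0.2984, -2.4503)
  lambda* = (8.2827, 11.0524)
  f(x*)   = 25.7775

x* = (0.199, -0.2984, -2.4503), lambda* = (8.2827, 11.0524)


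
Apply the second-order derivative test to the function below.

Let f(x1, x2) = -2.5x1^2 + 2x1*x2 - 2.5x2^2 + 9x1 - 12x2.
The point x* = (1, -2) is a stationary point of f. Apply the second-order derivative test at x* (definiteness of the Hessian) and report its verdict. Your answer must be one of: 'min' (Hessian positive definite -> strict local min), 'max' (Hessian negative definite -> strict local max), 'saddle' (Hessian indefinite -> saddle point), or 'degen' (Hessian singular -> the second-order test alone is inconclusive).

Compute the Hessian H = grad^2 f:
  H = [[-5, 2], [2, -5]]
Verify stationarity: grad f(x*) = H x* + g = (0, 0).
Eigenvalues of H: -7, -3.
Both eigenvalues < 0, so H is negative definite -> x* is a strict local max.

max


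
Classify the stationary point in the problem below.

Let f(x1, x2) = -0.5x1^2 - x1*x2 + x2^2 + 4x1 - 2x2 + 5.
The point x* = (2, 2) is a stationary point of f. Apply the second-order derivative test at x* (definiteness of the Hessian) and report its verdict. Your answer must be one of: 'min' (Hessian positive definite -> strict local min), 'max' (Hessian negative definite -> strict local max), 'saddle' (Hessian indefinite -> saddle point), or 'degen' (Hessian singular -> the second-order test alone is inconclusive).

Compute the Hessian H = grad^2 f:
  H = [[-1, -1], [-1, 2]]
Verify stationarity: grad f(x*) = H x* + g = (0, 0).
Eigenvalues of H: -1.3028, 2.3028.
Eigenvalues have mixed signs, so H is indefinite -> x* is a saddle point.

saddle


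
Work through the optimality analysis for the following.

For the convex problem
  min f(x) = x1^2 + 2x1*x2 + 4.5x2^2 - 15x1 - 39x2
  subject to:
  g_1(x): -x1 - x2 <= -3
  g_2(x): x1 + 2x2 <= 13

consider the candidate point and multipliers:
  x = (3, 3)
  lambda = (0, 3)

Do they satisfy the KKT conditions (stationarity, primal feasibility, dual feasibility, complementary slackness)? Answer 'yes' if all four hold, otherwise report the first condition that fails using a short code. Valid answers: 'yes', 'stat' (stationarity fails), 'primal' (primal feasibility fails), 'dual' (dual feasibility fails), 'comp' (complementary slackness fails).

Gradient of f: grad f(x) = Q x + c = (-3, -6)
Constraint values g_i(x) = a_i^T x - b_i:
  g_1((3, 3)) = -3
  g_2((3, 3)) = -4
Stationarity residual: grad f(x) + sum_i lambda_i a_i = (0, 0)
  -> stationarity OK
Primal feasibility (all g_i <= 0): OK
Dual feasibility (all lambda_i >= 0): OK
Complementary slackness (lambda_i * g_i(x) = 0 for all i): FAILS

Verdict: the first failing condition is complementary_slackness -> comp.

comp


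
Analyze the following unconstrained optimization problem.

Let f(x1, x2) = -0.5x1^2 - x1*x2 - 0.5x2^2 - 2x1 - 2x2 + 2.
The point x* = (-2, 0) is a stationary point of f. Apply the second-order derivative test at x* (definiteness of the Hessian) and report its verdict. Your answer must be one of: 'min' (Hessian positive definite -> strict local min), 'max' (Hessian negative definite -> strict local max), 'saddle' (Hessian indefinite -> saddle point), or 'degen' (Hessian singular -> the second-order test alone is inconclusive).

Compute the Hessian H = grad^2 f:
  H = [[-1, -1], [-1, -1]]
Verify stationarity: grad f(x*) = H x* + g = (0, 0).
Eigenvalues of H: -2, 0.
H has a zero eigenvalue (singular; negative semidefinite but not definite), so H is neither positive definite, negative definite, nor indefinite. The second-order test alone is inconclusive -> degen.
(Indeed, f is constant along the null direction of H through x*, so x* is not a strict local extremum.)

degen


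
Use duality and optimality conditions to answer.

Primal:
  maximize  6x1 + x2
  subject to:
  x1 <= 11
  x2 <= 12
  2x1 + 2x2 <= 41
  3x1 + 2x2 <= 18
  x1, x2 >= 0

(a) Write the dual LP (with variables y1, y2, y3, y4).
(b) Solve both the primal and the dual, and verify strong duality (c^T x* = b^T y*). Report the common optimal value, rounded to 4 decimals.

The standard primal-dual pair for 'max c^T x s.t. A x <= b, x >= 0' is:
  Dual:  min b^T y  s.t.  A^T y >= c,  y >= 0.

So the dual LP is:
  minimize  11y1 + 12y2 + 41y3 + 18y4
  subject to:
    y1 + 2y3 + 3y4 >= 6
    y2 + 2y3 + 2y4 >= 1
    y1, y2, y3, y4 >= 0

Solving the primal: x* = (6, 0).
  primal value c^T x* = 36.
Solving the dual: y* = (0, 0, 0, 2).
  dual value b^T y* = 36.
Strong duality: c^T x* = b^T y*. Confirmed.

36


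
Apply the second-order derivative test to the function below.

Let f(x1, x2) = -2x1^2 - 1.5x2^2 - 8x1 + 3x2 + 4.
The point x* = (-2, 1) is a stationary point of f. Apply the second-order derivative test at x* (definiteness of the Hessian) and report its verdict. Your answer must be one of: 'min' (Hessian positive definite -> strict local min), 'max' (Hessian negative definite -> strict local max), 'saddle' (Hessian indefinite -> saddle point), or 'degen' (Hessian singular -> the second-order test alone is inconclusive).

Compute the Hessian H = grad^2 f:
  H = [[-4, 0], [0, -3]]
Verify stationarity: grad f(x*) = H x* + g = (0, 0).
Eigenvalues of H: -4, -3.
Both eigenvalues < 0, so H is negative definite -> x* is a strict local max.

max


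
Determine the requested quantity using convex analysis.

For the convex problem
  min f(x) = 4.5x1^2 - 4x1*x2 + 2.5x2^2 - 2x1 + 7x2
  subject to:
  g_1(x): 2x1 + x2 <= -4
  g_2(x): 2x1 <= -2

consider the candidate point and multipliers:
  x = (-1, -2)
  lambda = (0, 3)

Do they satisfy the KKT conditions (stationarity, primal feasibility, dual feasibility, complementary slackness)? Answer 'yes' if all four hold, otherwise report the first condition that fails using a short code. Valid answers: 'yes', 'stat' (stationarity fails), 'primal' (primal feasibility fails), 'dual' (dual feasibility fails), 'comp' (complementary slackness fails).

Gradient of f: grad f(x) = Q x + c = (-3, 1)
Constraint values g_i(x) = a_i^T x - b_i:
  g_1((-1, -2)) = 0
  g_2((-1, -2)) = 0
Stationarity residual: grad f(x) + sum_i lambda_i a_i = (3, 1)
  -> stationarity FAILS
Primal feasibility (all g_i <= 0): OK
Dual feasibility (all lambda_i >= 0): OK
Complementary slackness (lambda_i * g_i(x) = 0 for all i): OK

Verdict: the first failing condition is stationarity -> stat.

stat


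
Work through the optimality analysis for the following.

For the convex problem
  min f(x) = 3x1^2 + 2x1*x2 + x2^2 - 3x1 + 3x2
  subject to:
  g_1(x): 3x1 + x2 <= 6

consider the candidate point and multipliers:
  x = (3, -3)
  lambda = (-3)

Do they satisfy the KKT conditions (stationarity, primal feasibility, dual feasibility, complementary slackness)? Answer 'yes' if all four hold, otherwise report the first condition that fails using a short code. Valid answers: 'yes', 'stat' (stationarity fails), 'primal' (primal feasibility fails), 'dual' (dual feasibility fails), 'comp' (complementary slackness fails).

Gradient of f: grad f(x) = Q x + c = (9, 3)
Constraint values g_i(x) = a_i^T x - b_i:
  g_1((3, -3)) = 0
Stationarity residual: grad f(x) + sum_i lambda_i a_i = (0, 0)
  -> stationarity OK
Primal feasibility (all g_i <= 0): OK
Dual feasibility (all lambda_i >= 0): FAILS
Complementary slackness (lambda_i * g_i(x) = 0 for all i): OK

Verdict: the first failing condition is dual_feasibility -> dual.

dual
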